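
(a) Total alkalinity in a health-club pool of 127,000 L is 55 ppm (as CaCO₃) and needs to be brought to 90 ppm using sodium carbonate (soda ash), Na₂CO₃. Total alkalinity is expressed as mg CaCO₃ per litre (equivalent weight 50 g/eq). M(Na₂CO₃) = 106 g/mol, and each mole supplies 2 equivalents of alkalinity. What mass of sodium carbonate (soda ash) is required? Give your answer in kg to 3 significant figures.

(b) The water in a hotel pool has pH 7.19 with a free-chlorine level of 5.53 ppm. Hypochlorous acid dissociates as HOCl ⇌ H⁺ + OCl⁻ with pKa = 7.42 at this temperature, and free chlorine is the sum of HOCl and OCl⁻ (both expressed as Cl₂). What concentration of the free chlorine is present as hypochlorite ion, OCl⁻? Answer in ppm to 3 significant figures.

(a) Alkalinity to add: (90 − 55) = 35 mg/L as CaCO₃ × 127,000 L = 4445 g as CaCO₃.
(a) Equivalents: 4445 g ÷ 50 g/eq = 88.9 eq.
(a) Each mole of Na₂CO₃ supplies 2 eq, so 88.9 / 2 = 44.45 mol.
(a) Mass: 44.45 mol × 106 g/mol = 4712 g.

(b) [OCl⁻]/[HOCl] = 10^(pH − pKa) = 10^(7.19 − 7.42) = 10^-0.23 = 0.5888.
(b) Fraction as HOCl = 1 / (1 + 0.5888) = 0.6294.
(b) OCl⁻ = (1 − 0.6294) × 5.53 ppm = 2.049 ppm.

(a) 4.71 kg; (b) 2.05 ppm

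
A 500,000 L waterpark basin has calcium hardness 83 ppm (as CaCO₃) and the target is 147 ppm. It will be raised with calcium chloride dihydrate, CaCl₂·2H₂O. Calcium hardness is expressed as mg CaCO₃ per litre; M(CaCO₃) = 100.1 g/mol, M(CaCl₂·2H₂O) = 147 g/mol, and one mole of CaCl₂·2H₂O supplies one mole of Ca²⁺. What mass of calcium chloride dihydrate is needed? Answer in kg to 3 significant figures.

Hardness to add: (147 − 83) = 64 mg/L as CaCO₃ × 500,000 L = 32,000 g as CaCO₃.
Moles of Ca²⁺ (1 mol Ca²⁺ ≡ 1 mol CaCO₃): 32,000 / 100.1 g/mol = 319.7 mol.
Mass of CaCl₂·2H₂O: 319.7 × 147 = 46,990 g.

47.0 kg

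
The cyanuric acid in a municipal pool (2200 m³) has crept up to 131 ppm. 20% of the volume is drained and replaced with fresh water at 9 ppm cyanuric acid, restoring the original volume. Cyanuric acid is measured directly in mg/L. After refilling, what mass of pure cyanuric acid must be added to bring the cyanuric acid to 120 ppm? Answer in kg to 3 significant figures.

29.5 kg

Volume: 2200 m³ = 2,200,000 L.
After draining 20% and refilling: 131 × 0.80 + 9 × 0.20 = 106.6 ppm.
Deficit to target: 120 − 106.6 = 13.4 mg/L.
Mass: 13.4 mg/L × 2,200,000 L = 29,480 g cyanuric acid.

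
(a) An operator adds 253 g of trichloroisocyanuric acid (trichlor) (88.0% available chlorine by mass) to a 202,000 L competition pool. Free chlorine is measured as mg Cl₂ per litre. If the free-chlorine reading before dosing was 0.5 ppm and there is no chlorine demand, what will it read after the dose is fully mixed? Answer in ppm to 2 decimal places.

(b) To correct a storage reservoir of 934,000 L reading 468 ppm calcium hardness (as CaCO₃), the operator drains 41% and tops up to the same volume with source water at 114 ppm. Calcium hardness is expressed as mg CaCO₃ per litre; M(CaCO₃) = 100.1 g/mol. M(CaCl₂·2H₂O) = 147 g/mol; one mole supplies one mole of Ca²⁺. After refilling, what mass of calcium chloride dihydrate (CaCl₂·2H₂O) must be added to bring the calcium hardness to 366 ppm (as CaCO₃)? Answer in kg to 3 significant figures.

(a) 1.60 ppm; (b) 59.2 kg

(a) Available chlorine delivered: 253 g × 0.88 = 222.6 g as Cl₂.
(a) Concentration rise: 222.6 g / 202,000 L = 1.102 mg/L = 1.10 ppm.
(a) Final FC: 0.5 + 1.10 = 1.60 ppm.

(b) After draining 41% and refilling: 468 × 0.59 + 114 × 0.41 = 322.86 ppm.
(b) Deficit to target: 366 − 322.86 = 43.14 mg/L.
(b) As CaCO₃: 43.14 mg/L × 934,000 L = 40,290 g; ÷ 100.1 = 402.5 mol Ca²⁺.
(b) Mass: 402.5 × 147 = 59,170 g.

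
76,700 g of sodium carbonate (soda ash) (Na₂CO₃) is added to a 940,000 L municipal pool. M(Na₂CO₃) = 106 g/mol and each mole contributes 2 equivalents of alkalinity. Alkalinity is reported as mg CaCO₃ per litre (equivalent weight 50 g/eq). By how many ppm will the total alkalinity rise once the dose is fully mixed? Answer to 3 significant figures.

Moles of Na₂CO₃: 76,700 g ÷ 106 g/mol = 723.6 mol → 1447 eq of alkalinity.
As CaCO₃: 1447 eq × 50 g/eq = 72,360 g.
Rise: 72,360 g / 940,000 L × 1000 = 76.98 mg/L.

77.0 ppm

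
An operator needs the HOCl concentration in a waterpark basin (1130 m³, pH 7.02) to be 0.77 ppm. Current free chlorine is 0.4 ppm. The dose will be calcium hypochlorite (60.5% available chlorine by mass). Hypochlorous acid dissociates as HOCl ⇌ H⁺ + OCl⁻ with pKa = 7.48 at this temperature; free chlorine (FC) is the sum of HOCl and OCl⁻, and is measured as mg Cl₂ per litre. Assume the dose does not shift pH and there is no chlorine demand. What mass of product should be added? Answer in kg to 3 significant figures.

1.19 kg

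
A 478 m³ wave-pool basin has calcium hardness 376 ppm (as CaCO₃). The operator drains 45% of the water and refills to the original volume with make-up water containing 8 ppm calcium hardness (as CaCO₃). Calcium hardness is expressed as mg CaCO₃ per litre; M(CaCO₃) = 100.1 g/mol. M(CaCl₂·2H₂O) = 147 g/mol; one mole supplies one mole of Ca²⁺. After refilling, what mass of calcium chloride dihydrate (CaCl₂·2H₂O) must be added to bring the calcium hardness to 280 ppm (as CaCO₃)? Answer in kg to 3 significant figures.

Volume: 478 m³ = 478,000 L.
After draining 45% and refilling: 376 × 0.55 + 8 × 0.45 = 210.4 ppm.
Deficit to target: 280 − 210.4 = 69.6 mg/L.
As CaCO₃: 69.6 mg/L × 478,000 L = 33,270 g; ÷ 100.1 = 332.4 mol Ca²⁺.
Mass: 332.4 × 147 = 48,860 g.

48.9 kg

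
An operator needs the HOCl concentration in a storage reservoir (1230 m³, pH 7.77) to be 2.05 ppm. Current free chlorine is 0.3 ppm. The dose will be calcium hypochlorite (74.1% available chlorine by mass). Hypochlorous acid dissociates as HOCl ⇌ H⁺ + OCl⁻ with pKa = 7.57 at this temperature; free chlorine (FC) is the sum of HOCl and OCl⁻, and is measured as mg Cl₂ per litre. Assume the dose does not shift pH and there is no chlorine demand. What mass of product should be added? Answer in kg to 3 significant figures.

8.30 kg

Volume: 1230 m³ = 1,230,000 L.
[OCl⁻]/[HOCl] = 10^(pH − pKa) = 10^(7.77 − 7.57) = 1.585; fraction as HOCl = 1/(1 + 1.585) = 0.3869.
Free chlorine required for 2.05 ppm HOCl: 2.05 / 0.3869 = 5.299 ppm.
FC to add: 5.299 − 0.3 = 4.999 mg/L as Cl₂.
Cl₂ equivalent: 4.999 mg/L × 1,230,000 L = 6149 g.
Product at 74.1% available Cl: 6149 / 0.741 = 8298 g.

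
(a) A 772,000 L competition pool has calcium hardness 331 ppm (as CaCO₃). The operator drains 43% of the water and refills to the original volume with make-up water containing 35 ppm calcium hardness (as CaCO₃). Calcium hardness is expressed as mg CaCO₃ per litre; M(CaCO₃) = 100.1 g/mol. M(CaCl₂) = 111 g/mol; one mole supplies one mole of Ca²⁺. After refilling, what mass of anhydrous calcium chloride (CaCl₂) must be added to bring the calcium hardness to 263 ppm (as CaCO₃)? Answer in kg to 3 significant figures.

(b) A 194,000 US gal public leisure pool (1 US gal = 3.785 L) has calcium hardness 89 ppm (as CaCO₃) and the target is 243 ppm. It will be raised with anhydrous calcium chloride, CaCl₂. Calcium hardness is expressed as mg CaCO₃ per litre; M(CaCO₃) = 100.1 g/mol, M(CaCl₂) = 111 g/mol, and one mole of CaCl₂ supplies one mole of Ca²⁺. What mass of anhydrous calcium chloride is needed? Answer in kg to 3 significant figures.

(a) After draining 43% and refilling: 331 × 0.57 + 35 × 0.43 = 203.72 ppm.
(a) Deficit to target: 263 − 203.72 = 59.28 mg/L.
(a) As CaCO₃: 59.28 mg/L × 772,000 L = 45,760 g; ÷ 100.1 = 457.2 mol Ca²⁺.
(a) Mass: 457.2 × 111 = 50,750 g.

(b) Volume: 194,000 US gal × 3.785 L/gal = 734,290 L.
(b) Hardness to add: (243 − 89) = 154 mg/L as CaCO₃ × 734,290 L = 113,100 g as CaCO₃.
(b) Moles of Ca²⁺ (1 mol Ca²⁺ ≡ 1 mol CaCO₃): 113,100 / 100.1 g/mol = 1130 mol.
(b) Mass of CaCl₂: 1130 × 111 = 125,400 g.

(a) 50.7 kg; (b) 125 kg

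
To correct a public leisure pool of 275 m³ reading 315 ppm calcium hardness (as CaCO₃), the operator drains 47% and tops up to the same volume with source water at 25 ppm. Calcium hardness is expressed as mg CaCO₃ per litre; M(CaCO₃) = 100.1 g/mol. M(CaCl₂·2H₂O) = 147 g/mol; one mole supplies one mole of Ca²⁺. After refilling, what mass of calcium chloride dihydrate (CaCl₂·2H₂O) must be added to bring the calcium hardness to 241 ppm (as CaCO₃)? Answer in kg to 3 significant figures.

25.2 kg

Volume: 275 m³ = 275,000 L.
After draining 47% and refilling: 315 × 0.53 + 25 × 0.47 = 178.7 ppm.
Deficit to target: 241 − 178.7 = 62.3 mg/L.
As CaCO₃: 62.3 mg/L × 275,000 L = 17,130 g; ÷ 100.1 = 171.2 mol Ca²⁺.
Mass: 171.2 × 147 = 25,160 g.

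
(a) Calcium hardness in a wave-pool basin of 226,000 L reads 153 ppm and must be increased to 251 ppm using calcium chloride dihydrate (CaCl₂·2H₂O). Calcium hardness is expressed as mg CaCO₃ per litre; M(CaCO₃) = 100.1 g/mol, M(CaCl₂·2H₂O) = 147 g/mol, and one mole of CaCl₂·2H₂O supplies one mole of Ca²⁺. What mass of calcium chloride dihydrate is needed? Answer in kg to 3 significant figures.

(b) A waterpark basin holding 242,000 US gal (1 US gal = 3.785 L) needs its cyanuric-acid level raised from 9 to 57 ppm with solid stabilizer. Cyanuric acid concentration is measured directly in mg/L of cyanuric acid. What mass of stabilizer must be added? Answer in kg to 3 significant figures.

(a) Hardness to add: (251 − 153) = 98 mg/L as CaCO₃ × 226,000 L = 22,150 g as CaCO₃.
(a) Moles of Ca²⁺ (1 mol Ca²⁺ ≡ 1 mol CaCO₃): 22,150 / 100.1 g/mol = 221.3 mol.
(a) Mass of CaCl₂·2H₂O: 221.3 × 147 = 32,530 g.

(b) Volume: 242,000 US gal × 3.785 L/gal = 915,970 L.
(b) CYA to add: (57 − 9) = 48 mg/L × 915,970 L = 43,970 g cyanuric acid.

(a) 32.5 kg; (b) 44.0 kg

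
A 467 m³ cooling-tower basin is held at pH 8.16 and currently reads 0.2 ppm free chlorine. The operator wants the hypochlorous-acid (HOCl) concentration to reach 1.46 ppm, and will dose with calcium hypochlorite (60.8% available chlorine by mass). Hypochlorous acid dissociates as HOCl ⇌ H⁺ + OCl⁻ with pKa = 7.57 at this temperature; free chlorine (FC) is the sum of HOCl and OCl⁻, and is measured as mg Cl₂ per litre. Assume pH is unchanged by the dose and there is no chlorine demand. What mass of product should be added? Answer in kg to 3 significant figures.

Volume: 467 m³ = 467,000 L.
[OCl⁻]/[HOCl] = 10^(pH − pKa) = 10^(8.16 − 7.57) = 3.89; fraction as HOCl = 1/(1 + 3.89) = 0.2045.
Free chlorine required for 1.46 ppm HOCl: 1.46 / 0.2045 = 7.14 ppm.
FC to add: 7.14 − 0.2 = 6.94 mg/L as Cl₂.
Cl₂ equivalent: 6.94 mg/L × 467,000 L = 3241 g.
Product at 60.8% available Cl: 3241 / 0.608 = 5331 g.

5.33 kg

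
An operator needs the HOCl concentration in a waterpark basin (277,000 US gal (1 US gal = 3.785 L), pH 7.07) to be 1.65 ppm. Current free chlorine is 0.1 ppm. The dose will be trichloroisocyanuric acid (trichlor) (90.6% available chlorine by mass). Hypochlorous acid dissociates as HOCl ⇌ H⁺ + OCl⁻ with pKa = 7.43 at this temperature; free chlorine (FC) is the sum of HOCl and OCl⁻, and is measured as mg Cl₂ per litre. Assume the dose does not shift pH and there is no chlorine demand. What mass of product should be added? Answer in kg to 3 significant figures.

2.63 kg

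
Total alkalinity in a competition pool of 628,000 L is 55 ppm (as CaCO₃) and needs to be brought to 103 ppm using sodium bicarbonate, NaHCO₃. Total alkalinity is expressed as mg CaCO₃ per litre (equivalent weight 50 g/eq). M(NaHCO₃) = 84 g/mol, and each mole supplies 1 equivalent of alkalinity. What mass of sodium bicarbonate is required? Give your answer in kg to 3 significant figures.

50.6 kg

Alkalinity to add: (103 − 55) = 48 mg/L as CaCO₃ × 628,000 L = 30,140 g as CaCO₃.
Equivalents: 30,140 g ÷ 50 g/eq = 602.9 eq.
NaHCO₃ supplies 1 eq per mole → 602.9 mol.
Mass: 602.9 mol × 84 g/mol = 50,640 g.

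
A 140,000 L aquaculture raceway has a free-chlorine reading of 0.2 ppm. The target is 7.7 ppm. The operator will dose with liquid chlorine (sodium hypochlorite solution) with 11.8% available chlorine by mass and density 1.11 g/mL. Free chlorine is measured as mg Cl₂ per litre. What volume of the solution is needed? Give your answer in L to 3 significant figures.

Chlorine deficit: 7.7 − 0.2 = 7.5 ppm = 7.5 mg/L as Cl₂.
Cl₂ equivalent needed: 7.5 mg/L × 140,000 L = 1,050,000 mg = 1050 g.
Product at 11.8% available chlorine: 1050 / 0.118 = 8898 g.
Volume at density 1.11 g/mL: 8898 g ÷ 1.11 g/mL = 8016 mL.

8.02 L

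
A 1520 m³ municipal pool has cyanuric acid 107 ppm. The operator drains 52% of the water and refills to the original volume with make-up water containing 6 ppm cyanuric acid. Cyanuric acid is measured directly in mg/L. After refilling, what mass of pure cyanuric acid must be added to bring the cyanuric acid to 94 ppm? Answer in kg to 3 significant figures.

60.1 kg

Volume: 1520 m³ = 1,520,000 L.
After draining 52% and refilling: 107 × 0.48 + 6 × 0.52 = 54.48 ppm.
Deficit to target: 94 − 54.48 = 39.52 mg/L.
Mass: 39.52 mg/L × 1,520,000 L = 60,070 g cyanuric acid.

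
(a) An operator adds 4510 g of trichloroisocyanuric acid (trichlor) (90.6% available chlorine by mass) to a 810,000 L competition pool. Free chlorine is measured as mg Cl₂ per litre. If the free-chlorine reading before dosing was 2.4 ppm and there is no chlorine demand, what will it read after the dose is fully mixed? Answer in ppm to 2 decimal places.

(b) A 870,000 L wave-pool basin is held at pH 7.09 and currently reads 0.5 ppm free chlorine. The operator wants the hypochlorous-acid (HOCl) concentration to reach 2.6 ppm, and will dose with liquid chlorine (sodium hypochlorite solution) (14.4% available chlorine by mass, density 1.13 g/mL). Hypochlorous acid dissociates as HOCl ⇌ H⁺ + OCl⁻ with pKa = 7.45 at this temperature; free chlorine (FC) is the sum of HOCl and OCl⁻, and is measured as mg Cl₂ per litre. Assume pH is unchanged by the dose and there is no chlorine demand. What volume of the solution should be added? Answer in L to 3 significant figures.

(a) 7.44 ppm; (b) 17.3 L

(a) Available chlorine delivered: 4510 g × 0.906 = 4086 g as Cl₂.
(a) Concentration rise: 4086 g / 810,000 L = 5.045 mg/L = 5.04 ppm.
(a) Final FC: 2.4 + 5.04 = 7.44 ppm.

(b) [OCl⁻]/[HOCl] = 10^(pH − pKa) = 10^(7.09 − 7.45) = 0.4365; fraction as HOCl = 1/(1 + 0.4365) = 0.6961.
(b) Free chlorine required for 2.6 ppm HOCl: 2.6 / 0.6961 = 3.735 ppm.
(b) FC to add: 3.735 − 0.5 = 3.235 mg/L as Cl₂.
(b) Cl₂ equivalent: 3.235 mg/L × 870,000 L = 2814 g.
(b) Product at 14.4% available Cl: 2814 / 0.144 = 19,540 g.
(b) Volume: 19,540 g ÷ 1.13 g/mL = 17,300 mL.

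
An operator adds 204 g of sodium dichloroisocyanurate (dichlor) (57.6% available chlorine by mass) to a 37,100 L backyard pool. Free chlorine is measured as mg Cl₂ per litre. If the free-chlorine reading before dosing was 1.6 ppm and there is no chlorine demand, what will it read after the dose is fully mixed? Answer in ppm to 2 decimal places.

Available chlorine delivered: 204 g × 0.576 = 117.5 g as Cl₂.
Concentration rise: 117.5 g / 37,100 L = 3.167 mg/L = 3.17 ppm.
Final FC: 1.6 + 3.17 = 4.77 ppm.

4.77 ppm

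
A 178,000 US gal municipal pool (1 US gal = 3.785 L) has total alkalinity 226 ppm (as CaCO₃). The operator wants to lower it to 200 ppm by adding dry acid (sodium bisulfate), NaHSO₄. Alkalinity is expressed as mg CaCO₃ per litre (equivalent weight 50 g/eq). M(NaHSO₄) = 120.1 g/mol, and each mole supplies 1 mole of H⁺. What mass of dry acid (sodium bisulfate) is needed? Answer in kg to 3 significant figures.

Volume: 178,000 US gal × 3.785 L/gal = 673,730 L.
Alkalinity to neutralize: (226 − 200) = 26 mg/L as CaCO₃ × 673,730 L = 17,520 g as CaCO₃.
Equivalents of H⁺ required: 17,520 ÷ 50 g/eq = 350.3 eq = 350.3 mol NaHSO₄.
Mass of NaHSO₄: 350.3 × 120.1 = 42,080 g.

42.1 kg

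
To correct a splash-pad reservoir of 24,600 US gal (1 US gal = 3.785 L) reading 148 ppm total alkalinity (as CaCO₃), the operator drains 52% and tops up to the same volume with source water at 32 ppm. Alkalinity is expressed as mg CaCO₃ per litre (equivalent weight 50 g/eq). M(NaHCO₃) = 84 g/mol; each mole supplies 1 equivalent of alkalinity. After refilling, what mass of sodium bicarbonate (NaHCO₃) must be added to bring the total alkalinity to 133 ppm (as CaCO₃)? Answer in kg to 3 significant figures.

Volume: 24,600 US gal × 3.785 L/gal = 93,111 L.
After draining 52% and refilling: 148 × 0.48 + 32 × 0.52 = 87.68 ppm.
Deficit to target: 133 − 87.68 = 45.32 mg/L.
As CaCO₃: 45.32 mg/L × 93,111 L = 4220 g; ÷ 50 g/eq ÷ 1 = 84.4 mol NaHCO₃.
Mass: 84.4 × 84 = 7089 g.

7.09 kg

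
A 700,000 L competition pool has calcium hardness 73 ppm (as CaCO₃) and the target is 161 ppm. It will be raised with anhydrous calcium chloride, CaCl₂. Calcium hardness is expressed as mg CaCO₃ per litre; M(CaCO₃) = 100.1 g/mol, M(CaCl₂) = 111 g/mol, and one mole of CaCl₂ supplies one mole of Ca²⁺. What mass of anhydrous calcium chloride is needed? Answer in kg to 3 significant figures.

68.3 kg

Hardness to add: (161 − 73) = 88 mg/L as CaCO₃ × 700,000 L = 61,600 g as CaCO₃.
Moles of Ca²⁺ (1 mol Ca²⁺ ≡ 1 mol CaCO₃): 61,600 / 100.1 g/mol = 615.4 mol.
Mass of CaCl₂: 615.4 × 111 = 68,310 g.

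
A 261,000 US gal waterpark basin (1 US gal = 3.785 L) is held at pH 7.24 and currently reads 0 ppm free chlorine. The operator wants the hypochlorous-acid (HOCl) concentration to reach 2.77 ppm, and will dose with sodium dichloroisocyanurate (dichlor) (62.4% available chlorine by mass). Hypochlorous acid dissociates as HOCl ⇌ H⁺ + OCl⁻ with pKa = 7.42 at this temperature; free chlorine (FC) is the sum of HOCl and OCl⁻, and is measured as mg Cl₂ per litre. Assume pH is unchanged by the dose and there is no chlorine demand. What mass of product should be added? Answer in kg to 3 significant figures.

Volume: 261,000 US gal × 3.785 L/gal = 987,885 L.
[OCl⁻]/[HOCl] = 10^(pH − pKa) = 10^(7.24 − 7.42) = 0.6607; fraction as HOCl = 1/(1 + 0.6607) = 0.6022.
Free chlorine required for 2.77 ppm HOCl: 2.77 / 0.6022 = 4.6 ppm.
FC to add: 4.6 − 0 = 4.6 mg/L as Cl₂.
Cl₂ equivalent: 4.6 mg/L × 987,885 L = 4544 g.
Product at 62.4% available Cl: 4544 / 0.624 = 7283 g.

7.28 kg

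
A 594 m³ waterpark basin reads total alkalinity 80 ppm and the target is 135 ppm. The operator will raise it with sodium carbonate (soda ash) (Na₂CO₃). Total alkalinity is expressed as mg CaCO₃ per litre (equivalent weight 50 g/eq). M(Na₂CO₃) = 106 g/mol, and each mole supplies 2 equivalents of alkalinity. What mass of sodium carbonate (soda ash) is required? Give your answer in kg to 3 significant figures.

34.6 kg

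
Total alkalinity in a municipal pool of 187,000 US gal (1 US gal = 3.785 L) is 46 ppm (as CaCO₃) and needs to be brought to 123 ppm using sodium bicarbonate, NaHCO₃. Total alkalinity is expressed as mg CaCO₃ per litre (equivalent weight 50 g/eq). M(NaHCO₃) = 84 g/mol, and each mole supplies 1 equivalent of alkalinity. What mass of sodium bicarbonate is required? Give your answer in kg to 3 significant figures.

91.6 kg

Volume: 187,000 US gal × 3.785 L/gal = 707,795 L.
Alkalinity to add: (123 − 46) = 77 mg/L as CaCO₃ × 707,795 L = 54,500 g as CaCO₃.
Equivalents: 54,500 g ÷ 50 g/eq = 1090 eq.
NaHCO₃ supplies 1 eq per mole → 1090 mol.
Mass: 1090 mol × 84 g/mol = 91,560 g.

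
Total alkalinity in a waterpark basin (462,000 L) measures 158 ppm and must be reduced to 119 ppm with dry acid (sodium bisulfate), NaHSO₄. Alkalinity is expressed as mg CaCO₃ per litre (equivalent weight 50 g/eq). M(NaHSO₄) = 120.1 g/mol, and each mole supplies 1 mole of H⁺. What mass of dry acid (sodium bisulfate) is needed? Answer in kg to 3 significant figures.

Alkalinity to neutralize: (158 − 119) = 39 mg/L as CaCO₃ × 462,000 L = 18,020 g as CaCO₃.
Equivalents of H⁺ required: 18,020 ÷ 50 g/eq = 360.4 eq = 360.4 mol NaHSO₄.
Mass of NaHSO₄: 360.4 × 120.1 = 43,280 g.

43.3 kg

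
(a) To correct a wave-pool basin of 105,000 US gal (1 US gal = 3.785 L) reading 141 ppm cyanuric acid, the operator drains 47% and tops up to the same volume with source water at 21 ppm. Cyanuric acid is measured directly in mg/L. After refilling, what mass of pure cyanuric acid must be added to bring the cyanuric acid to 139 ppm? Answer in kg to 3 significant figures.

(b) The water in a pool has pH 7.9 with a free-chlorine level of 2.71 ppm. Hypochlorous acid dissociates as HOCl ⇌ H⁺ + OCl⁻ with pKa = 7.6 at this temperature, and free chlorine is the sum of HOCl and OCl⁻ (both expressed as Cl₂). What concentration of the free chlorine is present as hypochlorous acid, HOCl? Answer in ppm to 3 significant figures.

(a) Volume: 105,000 US gal × 3.785 L/gal = 397,425 L.
(a) After draining 47% and refilling: 141 × 0.53 + 21 × 0.47 = 84.6 ppm.
(a) Deficit to target: 139 − 84.6 = 54.4 mg/L.
(a) Mass: 54.4 mg/L × 397,425 L = 21,620 g cyanuric acid.

(b) [OCl⁻]/[HOCl] = 10^(pH − pKa) = 10^(7.9 − 7.6) = 10^0.30 = 1.995.
(b) Fraction as HOCl = 1 / (1 + 1.995) = 0.3339.
(b) HOCl = 0.3339 × 2.71 ppm = 0.9048 ppm.

(a) 21.6 kg; (b) 0.905 ppm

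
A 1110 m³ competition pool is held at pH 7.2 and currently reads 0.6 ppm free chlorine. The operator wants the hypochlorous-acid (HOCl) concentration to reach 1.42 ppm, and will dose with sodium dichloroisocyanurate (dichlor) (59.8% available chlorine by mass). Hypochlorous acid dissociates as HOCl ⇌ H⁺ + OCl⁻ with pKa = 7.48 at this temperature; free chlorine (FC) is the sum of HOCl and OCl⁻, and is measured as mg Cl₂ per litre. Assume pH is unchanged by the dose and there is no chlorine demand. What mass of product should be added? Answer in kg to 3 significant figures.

2.91 kg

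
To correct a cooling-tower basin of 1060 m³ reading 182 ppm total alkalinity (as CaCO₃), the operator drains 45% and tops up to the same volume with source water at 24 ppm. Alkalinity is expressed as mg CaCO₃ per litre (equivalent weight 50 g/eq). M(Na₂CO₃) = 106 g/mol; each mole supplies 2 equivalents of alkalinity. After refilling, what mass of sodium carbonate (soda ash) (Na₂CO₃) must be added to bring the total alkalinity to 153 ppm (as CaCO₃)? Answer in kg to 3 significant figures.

47.3 kg

Volume: 1060 m³ = 1,060,000 L.
After draining 45% and refilling: 182 × 0.55 + 24 × 0.45 = 110.9 ppm.
Deficit to target: 153 − 110.9 = 42.1 mg/L.
As CaCO₃: 42.1 mg/L × 1,060,000 L = 44,630 g; ÷ 50 g/eq ÷ 2 = 446.3 mol Na₂CO₃.
Mass: 446.3 × 106 = 47,300 g.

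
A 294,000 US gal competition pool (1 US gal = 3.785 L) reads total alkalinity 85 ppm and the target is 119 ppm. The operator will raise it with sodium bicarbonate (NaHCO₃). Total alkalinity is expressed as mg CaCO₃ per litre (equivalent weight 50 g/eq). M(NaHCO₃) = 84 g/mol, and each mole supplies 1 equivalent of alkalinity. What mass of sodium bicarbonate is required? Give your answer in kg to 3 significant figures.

63.6 kg

Volume: 294,000 US gal × 3.785 L/gal = 1,112,790 L.
Alkalinity to add: (119 − 85) = 34 mg/L as CaCO₃ × 1,112,790 L = 37,830 g as CaCO₃.
Equivalents: 37,830 g ÷ 50 g/eq = 756.7 eq.
NaHCO₃ supplies 1 eq per mole → 756.7 mol.
Mass: 756.7 mol × 84 g/mol = 63,560 g.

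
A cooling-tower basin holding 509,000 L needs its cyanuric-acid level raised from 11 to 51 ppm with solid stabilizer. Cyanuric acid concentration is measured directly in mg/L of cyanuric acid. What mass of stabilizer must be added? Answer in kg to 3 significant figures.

20.4 kg

CYA to add: (51 − 11) = 40 mg/L × 509,000 L = 20,360 g cyanuric acid.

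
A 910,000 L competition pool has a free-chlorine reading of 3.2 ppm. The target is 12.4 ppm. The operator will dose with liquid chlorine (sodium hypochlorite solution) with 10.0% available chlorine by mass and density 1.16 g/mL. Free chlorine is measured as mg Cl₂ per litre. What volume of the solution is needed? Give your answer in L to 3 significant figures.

72.2 L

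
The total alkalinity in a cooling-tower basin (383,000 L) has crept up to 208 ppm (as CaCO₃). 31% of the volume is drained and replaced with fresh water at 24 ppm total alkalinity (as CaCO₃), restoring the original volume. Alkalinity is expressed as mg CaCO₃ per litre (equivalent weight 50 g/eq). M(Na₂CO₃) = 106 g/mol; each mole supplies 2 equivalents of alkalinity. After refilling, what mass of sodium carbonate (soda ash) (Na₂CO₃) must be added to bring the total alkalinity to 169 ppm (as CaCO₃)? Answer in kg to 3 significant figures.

7.32 kg

After draining 31% and refilling: 208 × 0.69 + 24 × 0.31 = 150.96 ppm.
Deficit to target: 169 − 150.96 = 18.04 mg/L.
As CaCO₃: 18.04 mg/L × 383,000 L = 6909 g; ÷ 50 g/eq ÷ 2 = 69.09 mol Na₂CO₃.
Mass: 69.09 × 106 = 7324 g.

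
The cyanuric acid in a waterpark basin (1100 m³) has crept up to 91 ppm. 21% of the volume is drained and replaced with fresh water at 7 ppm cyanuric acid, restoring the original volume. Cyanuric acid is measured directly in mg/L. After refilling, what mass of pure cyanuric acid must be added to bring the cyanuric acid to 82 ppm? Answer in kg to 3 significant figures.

9.50 kg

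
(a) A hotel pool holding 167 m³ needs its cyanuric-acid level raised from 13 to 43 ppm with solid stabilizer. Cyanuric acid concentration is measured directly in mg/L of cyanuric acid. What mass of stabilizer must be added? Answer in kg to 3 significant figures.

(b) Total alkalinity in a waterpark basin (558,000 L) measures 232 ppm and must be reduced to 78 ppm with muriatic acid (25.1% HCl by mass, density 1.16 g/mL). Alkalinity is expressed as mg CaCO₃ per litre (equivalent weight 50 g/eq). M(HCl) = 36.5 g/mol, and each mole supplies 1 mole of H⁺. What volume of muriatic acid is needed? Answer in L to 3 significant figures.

(a) 5.01 kg; (b) 215 L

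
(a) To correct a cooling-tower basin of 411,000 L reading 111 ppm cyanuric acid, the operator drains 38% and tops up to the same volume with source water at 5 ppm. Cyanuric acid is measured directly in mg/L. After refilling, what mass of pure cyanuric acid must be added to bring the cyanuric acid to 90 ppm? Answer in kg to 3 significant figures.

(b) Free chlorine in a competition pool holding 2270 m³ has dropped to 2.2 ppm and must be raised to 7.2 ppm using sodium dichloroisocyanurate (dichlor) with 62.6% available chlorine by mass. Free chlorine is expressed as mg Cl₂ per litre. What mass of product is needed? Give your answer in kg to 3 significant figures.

(a) 7.92 kg; (b) 18.1 kg

(a) After draining 38% and refilling: 111 × 0.62 + 5 × 0.38 = 70.72 ppm.
(a) Deficit to target: 90 − 70.72 = 19.28 mg/L.
(a) Mass: 19.28 mg/L × 411,000 L = 7924 g cyanuric acid.

(b) Volume: 2270 m³ = 2,270,000 L.
(b) Chlorine deficit: 7.2 − 2.2 = 5 ppm = 5 mg/L as Cl₂.
(b) Cl₂ equivalent needed: 5 mg/L × 2,270,000 L = 11,350,000 mg = 11,350 g.
(b) Product at 62.6% available chlorine: 11,350 / 0.626 = 18,130 g.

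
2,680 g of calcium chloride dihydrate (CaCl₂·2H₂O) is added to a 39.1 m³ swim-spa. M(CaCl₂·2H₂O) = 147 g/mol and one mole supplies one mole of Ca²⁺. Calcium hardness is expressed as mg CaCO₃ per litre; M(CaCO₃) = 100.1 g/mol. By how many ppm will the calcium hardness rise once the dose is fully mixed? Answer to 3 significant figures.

Volume: 39.1 m³ = 39,100 L.
Moles of Ca²⁺: 2,680 g ÷ 147 g/mol = 18.23 mol.
As CaCO₃: 18.23 mol × 100.1 g/mol = 1825 g.
Rise: 1825 g / 39,100 L × 1000 = 46.67 mg/L.

46.7 ppm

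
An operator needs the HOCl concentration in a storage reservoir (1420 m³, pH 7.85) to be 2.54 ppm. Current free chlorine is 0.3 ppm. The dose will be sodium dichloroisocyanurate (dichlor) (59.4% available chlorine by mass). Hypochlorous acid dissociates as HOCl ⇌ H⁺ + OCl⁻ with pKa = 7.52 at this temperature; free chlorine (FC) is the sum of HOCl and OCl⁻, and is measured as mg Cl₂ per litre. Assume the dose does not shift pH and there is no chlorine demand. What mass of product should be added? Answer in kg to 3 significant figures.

18.3 kg

Volume: 1420 m³ = 1,420,000 L.
[OCl⁻]/[HOCl] = 10^(pH − pKa) = 10^(7.85 − 7.52) = 2.138; fraction as HOCl = 1/(1 + 2.138) = 0.3187.
Free chlorine required for 2.54 ppm HOCl: 2.54 / 0.3187 = 7.97 ppm.
FC to add: 7.97 − 0.3 = 7.67 mg/L as Cl₂.
Cl₂ equivalent: 7.67 mg/L × 1,420,000 L = 10,890 g.
Product at 59.4% available Cl: 10,890 / 0.594 = 18,340 g.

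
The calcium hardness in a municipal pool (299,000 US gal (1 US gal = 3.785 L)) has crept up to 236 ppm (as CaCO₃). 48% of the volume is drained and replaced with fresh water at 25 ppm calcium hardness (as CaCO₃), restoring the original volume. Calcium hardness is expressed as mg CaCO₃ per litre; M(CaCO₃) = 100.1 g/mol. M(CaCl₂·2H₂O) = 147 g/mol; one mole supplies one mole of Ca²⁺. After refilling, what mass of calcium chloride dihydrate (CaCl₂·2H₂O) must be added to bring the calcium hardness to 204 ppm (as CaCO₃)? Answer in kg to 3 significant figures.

Volume: 299,000 US gal × 3.785 L/gal = 1,131,715 L.
After draining 48% and refilling: 236 × 0.52 + 25 × 0.48 = 134.72 ppm.
Deficit to target: 204 − 134.72 = 69.28 mg/L.
As CaCO₃: 69.28 mg/L × 1,131,715 L = 78,410 g; ÷ 100.1 = 783.3 mol Ca²⁺.
Mass: 783.3 × 147 = 115,100 g.

115 kg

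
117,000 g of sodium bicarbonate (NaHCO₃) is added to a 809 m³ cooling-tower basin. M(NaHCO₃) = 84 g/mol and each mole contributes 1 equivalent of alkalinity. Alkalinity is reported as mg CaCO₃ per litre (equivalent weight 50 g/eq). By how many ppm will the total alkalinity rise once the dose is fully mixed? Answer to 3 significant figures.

Volume: 809 m³ = 809,000 L.
Moles of NaHCO₃: 117,000 g ÷ 84 g/mol = 1393 mol → 1393 eq of alkalinity.
As CaCO₃: 1393 eq × 50 g/eq = 69,640 g.
Rise: 69,640 g / 809,000 L × 1000 = 86.09 mg/L.

86.1 ppm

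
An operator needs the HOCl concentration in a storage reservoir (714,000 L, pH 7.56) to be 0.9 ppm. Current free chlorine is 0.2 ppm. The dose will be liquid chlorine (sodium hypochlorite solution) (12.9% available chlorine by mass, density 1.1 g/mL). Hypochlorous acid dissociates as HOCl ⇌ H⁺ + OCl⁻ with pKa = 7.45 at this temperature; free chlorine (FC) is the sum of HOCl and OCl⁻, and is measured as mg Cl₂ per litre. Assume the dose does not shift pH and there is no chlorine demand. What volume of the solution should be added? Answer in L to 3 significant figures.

9.36 L

[OCl⁻]/[HOCl] = 10^(pH − pKa) = 10^(7.56 − 7.45) = 1.288; fraction as HOCl = 1/(1 + 1.288) = 0.437.
Free chlorine required for 0.9 ppm HOCl: 0.9 / 0.437 = 2.059 ppm.
FC to add: 2.059 − 0.2 = 1.859 mg/L as Cl₂.
Cl₂ equivalent: 1.859 mg/L × 714,000 L = 1328 g.
Product at 12.9% available Cl: 1328 / 0.129 = 10,290 g.
Volume: 10,290 g ÷ 1.1 g/mL = 9356 mL.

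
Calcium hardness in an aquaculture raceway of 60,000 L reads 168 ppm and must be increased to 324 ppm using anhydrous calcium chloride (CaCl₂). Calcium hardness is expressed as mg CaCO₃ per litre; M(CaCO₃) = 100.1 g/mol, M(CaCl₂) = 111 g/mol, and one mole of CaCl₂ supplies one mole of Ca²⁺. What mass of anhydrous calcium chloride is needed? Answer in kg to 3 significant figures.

10.4 kg

Hardness to add: (324 − 168) = 156 mg/L as CaCO₃ × 60,000 L = 9360 g as CaCO₃.
Moles of Ca²⁺ (1 mol Ca²⁺ ≡ 1 mol CaCO₃): 9360 / 100.1 g/mol = 93.51 mol.
Mass of CaCl₂: 93.51 × 111 = 10,380 g.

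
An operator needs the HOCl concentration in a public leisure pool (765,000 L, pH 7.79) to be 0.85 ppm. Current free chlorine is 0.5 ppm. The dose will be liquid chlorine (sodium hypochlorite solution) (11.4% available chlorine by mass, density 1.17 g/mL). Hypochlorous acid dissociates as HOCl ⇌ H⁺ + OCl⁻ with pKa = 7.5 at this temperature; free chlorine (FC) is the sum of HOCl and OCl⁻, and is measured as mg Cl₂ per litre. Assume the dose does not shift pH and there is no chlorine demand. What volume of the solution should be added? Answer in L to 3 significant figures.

11.5 L

[OCl⁻]/[HOCl] = 10^(pH − pKa) = 10^(7.79 − 7.5) = 1.95; fraction as HOCl = 1/(1 + 1.95) = 0.339.
Free chlorine required for 0.85 ppm HOCl: 0.85 / 0.339 = 2.507 ppm.
FC to add: 2.507 − 0.5 = 2.007 mg/L as Cl₂.
Cl₂ equivalent: 2.007 mg/L × 765,000 L = 1536 g.
Product at 11.4% available Cl: 1536 / 0.114 = 13,470 g.
Volume: 13,470 g ÷ 1.17 g/mL = 11,510 mL.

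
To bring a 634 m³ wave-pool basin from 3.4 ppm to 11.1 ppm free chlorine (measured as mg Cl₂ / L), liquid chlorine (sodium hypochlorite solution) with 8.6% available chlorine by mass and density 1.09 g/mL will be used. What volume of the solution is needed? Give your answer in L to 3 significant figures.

52.1 L

Volume: 634 m³ = 634,000 L.
Chlorine deficit: 11.1 − 3.4 = 7.7 ppm = 7.7 mg/L as Cl₂.
Cl₂ equivalent needed: 7.7 mg/L × 634,000 L = 4,882,000 mg = 4882 g.
Product at 8.6% available chlorine: 4882 / 0.086 = 56,770 g.
Volume at density 1.09 g/mL: 56,770 g ÷ 1.09 g/mL = 52,080 mL.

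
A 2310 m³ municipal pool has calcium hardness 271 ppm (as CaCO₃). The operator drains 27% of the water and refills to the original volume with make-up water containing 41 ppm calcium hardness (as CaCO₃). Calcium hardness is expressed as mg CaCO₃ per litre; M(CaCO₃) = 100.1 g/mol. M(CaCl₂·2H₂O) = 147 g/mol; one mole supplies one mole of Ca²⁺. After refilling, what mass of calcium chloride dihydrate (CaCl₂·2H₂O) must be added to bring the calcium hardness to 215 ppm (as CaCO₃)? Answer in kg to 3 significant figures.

Volume: 2310 m³ = 2,310,000 L.
After draining 27% and refilling: 271 × 0.73 + 41 × 0.27 = 208.9 ppm.
Deficit to target: 215 − 208.9 = 6.1 mg/L.
As CaCO₃: 6.1 mg/L × 2,310,000 L = 14,090 g; ÷ 100.1 = 140.8 mol Ca²⁺.
Mass: 140.8 × 147 = 20,690 g.

20.7 kg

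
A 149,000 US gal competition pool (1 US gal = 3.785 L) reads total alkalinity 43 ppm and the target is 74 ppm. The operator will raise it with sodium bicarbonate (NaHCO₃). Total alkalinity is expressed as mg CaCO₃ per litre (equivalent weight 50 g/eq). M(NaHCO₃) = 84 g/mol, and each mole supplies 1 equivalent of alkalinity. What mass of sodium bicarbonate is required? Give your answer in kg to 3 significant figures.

29.4 kg

Volume: 149,000 US gal × 3.785 L/gal = 563,965 L.
Alkalinity to add: (74 − 43) = 31 mg/L as CaCO₃ × 563,965 L = 17,480 g as CaCO₃.
Equivalents: 17,480 g ÷ 50 g/eq = 349.7 eq.
NaHCO₃ supplies 1 eq per mole → 349.7 mol.
Mass: 349.7 mol × 84 g/mol = 29,370 g.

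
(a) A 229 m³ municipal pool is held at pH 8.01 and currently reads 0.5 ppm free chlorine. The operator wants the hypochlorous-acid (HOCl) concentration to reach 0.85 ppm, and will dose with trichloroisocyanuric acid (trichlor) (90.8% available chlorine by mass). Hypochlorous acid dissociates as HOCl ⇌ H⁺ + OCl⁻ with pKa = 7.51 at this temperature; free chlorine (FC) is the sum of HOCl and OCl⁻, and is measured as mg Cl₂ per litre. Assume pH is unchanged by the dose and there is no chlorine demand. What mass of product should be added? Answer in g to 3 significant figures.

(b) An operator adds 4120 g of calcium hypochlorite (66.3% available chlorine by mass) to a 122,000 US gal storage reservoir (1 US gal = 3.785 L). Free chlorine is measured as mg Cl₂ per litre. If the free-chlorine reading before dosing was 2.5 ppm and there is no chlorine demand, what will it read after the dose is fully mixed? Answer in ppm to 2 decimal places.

(a) Volume: 229 m³ = 229,000 L.
(a) [OCl⁻]/[HOCl] = 10^(pH − pKa) = 10^(8.01 − 7.51) = 3.162; fraction as HOCl = 1/(1 + 3.162) = 0.2403.
(a) Free chlorine required for 0.85 ppm HOCl: 0.85 / 0.2403 = 3.538 ppm.
(a) FC to add: 3.538 − 0.5 = 3.038 mg/L as Cl₂.
(a) Cl₂ equivalent: 3.038 mg/L × 229,000 L = 695.7 g.
(a) Product at 90.8% available Cl: 695.7 / 0.908 = 766.2 g.

(b) Volume: 122,000 US gal × 3.785 L/gal = 461,770 L.
(b) Available chlorine delivered: 4120 g × 0.663 = 2732 g as Cl₂.
(b) Concentration rise: 2732 g / 461,770 L = 5.915 mg/L = 5.92 ppm.
(b) Final FC: 2.5 + 5.92 = 8.42 ppm.

(a) 766 g; (b) 8.42 ppm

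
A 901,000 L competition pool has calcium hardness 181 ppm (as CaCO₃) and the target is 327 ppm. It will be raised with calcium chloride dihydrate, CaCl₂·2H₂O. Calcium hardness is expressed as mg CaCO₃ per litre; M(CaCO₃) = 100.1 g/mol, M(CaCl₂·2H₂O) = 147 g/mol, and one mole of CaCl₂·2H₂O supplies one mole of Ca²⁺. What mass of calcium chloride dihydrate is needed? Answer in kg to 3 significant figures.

193 kg

Hardness to add: (327 − 181) = 146 mg/L as CaCO₃ × 901,000 L = 131,500 g as CaCO₃.
Moles of Ca²⁺ (1 mol Ca²⁺ ≡ 1 mol CaCO₃): 131,500 / 100.1 g/mol = 1314 mol.
Mass of CaCl₂·2H₂O: 1314 × 147 = 193,200 g.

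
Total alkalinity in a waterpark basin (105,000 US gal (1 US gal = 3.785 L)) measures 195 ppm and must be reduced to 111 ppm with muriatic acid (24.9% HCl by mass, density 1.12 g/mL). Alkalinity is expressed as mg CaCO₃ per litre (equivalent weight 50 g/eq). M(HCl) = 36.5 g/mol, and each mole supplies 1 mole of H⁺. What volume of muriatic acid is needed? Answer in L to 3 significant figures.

Volume: 105,000 US gal × 3.785 L/gal = 397,425 L.
Alkalinity to neutralize: (195 − 111) = 84 mg/L as CaCO₃ × 397,425 L = 33,380 g as CaCO₃.
Equivalents of H⁺ required: 33,380 ÷ 50 g/eq = 667.7 eq = 667.7 mol HCl.
Mass of HCl: 667.7 × 36.5 = 24,370 g.
Mass of 24.9% solution: 24,370 / 0.249 = 97,870 g.
Volume: 97,870 g ÷ 1.12 g/mL = 87,390 mL.

87.4 L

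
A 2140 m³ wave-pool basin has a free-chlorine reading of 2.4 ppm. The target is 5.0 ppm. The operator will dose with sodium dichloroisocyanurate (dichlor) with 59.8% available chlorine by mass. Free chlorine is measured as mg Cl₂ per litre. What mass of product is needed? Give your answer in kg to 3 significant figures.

9.30 kg

Volume: 2140 m³ = 2,140,000 L.
Chlorine deficit: 5.0 − 2.4 = 2.6 ppm = 2.6 mg/L as Cl₂.
Cl₂ equivalent needed: 2.6 mg/L × 2,140,000 L = 5,564,000 mg = 5564 g.
Product at 59.8% available chlorine: 5564 / 0.598 = 9304 g.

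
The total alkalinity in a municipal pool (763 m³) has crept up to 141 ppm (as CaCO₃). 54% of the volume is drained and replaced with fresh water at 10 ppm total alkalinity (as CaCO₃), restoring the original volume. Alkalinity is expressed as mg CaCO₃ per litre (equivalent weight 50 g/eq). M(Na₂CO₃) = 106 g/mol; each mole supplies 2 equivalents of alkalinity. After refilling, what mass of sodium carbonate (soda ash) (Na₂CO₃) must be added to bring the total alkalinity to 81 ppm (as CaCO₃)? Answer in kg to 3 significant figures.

Volume: 763 m³ = 763,000 L.
After draining 54% and refilling: 141 × 0.46 + 10 × 0.54 = 70.26 ppm.
Deficit to target: 81 − 70.26 = 10.74 mg/L.
As CaCO₃: 10.74 mg/L × 763,000 L = 8195 g; ÷ 50 g/eq ÷ 2 = 81.95 mol Na₂CO₃.
Mass: 81.95 × 106 = 8686 g.

8.69 kg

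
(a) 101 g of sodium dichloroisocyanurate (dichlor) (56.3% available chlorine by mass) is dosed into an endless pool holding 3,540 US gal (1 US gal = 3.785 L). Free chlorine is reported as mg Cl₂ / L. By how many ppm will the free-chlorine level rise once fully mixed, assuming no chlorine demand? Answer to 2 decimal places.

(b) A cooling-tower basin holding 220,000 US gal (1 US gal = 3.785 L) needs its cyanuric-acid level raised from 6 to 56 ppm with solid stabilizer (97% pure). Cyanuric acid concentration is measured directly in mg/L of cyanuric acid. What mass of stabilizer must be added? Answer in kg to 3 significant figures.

(a) Volume: 3,540 US gal × 3.785 L/gal = 13,399 L.
(a) Available chlorine delivered: 101 g × 0.563 = 56.86 g as Cl₂.
(a) Concentration rise: 56.86 g / 13,399 L = 4.244 mg/L = 4.24 ppm.

(b) Volume: 220,000 US gal × 3.785 L/gal = 832,700 L.
(b) CYA to add: (56 − 6) = 50 mg/L × 832,700 L = 41,640 g cyanuric acid.
(b) At 97% purity: 41,640 / 0.97 = 42,920 g product.

(a) 4.24 ppm; (b) 42.9 kg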